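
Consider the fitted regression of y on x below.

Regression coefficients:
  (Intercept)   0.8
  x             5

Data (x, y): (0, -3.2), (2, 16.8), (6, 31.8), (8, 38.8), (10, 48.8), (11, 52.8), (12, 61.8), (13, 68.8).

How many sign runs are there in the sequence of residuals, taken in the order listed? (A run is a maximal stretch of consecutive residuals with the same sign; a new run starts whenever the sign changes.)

x=0: ŷ = 0.8 + 5·0 = 0.8; e = -3.2 − 0.8 = -4
x=2: ŷ = 0.8 + 5·2 = 10.8; e = 16.8 − 10.8 = 6
x=6: ŷ = 0.8 + 5·6 = 30.8; e = 31.8 − 30.8 = 1
x=8: ŷ = 0.8 + 5·8 = 40.8; e = 38.8 − 40.8 = -2
x=10: ŷ = 0.8 + 5·10 = 50.8; e = 48.8 − 50.8 = -2
x=11: ŷ = 0.8 + 5·11 = 55.8; e = 52.8 − 55.8 = -3
x=12: ŷ = 0.8 + 5·12 = 60.8; e = 61.8 − 60.8 = 1
x=13: ŷ = 0.8 + 5·13 = 65.8; e = 68.8 − 65.8 = 3
Signs: − + + − − − + +
Runs: −×1, +×2, −×3, +×2 → 4

4 runs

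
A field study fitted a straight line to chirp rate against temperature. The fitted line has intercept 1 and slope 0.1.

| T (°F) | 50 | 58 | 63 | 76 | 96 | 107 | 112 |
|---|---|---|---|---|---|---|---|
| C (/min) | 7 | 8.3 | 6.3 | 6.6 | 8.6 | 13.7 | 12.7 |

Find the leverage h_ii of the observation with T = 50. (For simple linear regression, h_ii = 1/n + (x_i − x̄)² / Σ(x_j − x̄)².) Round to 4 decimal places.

T̄ = (50 + 58 + 63 + 76 + 96 + 107 + 112)/7 = 80.2857
Σ(T − T̄)² = 917.224 + 496.653 + 298.796 + 18.3673 + 246.939 + 713.653 + 1005.8 = 3697.43
h = 1/7 + (-30.2857)²/3697.43 = 0.142857 + 0.248071 = 0.3909

h = 0.3909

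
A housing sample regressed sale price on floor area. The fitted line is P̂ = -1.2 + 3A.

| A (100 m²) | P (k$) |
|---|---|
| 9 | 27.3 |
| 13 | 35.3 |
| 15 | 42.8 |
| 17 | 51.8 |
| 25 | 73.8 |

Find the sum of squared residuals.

SSE = 13.5

A=9: P̂ = -1.2 + 3·9 = 25.8; e = 27.3 − 25.8 = 1.5
A=13: P̂ = -1.2 + 3·13 = 37.8; e = 35.3 − 37.8 = -2.5
A=15: P̂ = -1.2 + 3·15 = 43.8; e = 42.8 − 43.8 = -1
A=17: P̂ = -1.2 + 3·17 = 49.8; e = 51.8 − 49.8 = 2
A=25: P̂ = -1.2 + 3·25 = 73.8; e = 73.8 − 73.8 = 0
SSE = 2.25 + 6.25 + 1 + 4 + 0 = 13.5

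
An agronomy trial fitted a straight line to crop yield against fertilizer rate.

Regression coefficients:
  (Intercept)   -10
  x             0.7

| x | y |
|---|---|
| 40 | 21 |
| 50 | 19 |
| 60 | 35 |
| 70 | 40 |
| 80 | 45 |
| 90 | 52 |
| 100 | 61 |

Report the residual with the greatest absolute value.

e = -6

x=40: ŷ = -10 + 0.7·40 = 18; e = 21 − 18 = 3
x=50: ŷ = -10 + 0.7·50 = 25; e = 19 − 25 = -6
x=60: ŷ = -10 + 0.7·60 = 32; e = 35 − 32 = 3
x=70: ŷ = -10 + 0.7·70 = 39; e = 40 − 39 = 1
x=80: ŷ = -10 + 0.7·80 = 46; e = 45 − 46 = -1
x=90: ŷ = -10 + 0.7·90 = 53; e = 52 − 53 = -1
x=100: ŷ = -10 + 0.7·100 = 60; e = 61 − 60 = 1
Largest |e| is 6 at x = 50, residual -6.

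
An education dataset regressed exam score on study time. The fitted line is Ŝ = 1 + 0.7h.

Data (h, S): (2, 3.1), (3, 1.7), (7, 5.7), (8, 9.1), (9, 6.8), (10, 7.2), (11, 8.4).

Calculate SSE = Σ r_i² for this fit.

h=2: Ŝ = 1 + 0.7·2 = 2.4; r = 3.1 − 2.4 = 0.7
h=3: Ŝ = 1 + 0.7·3 = 3.1; r = 1.7 − 3.1 = -1.4
h=7: Ŝ = 1 + 0.7·7 = 5.9; r = 5.7 − 5.9 = -0.2
h=8: Ŝ = 1 + 0.7·8 = 6.6; r = 9.1 − 6.6 = 2.5
h=9: Ŝ = 1 + 0.7·9 = 7.3; r = 6.8 − 7.3 = -0.5
h=10: Ŝ = 1 + 0.7·10 = 8; r = 7.2 − 8 = -0.8
h=11: Ŝ = 1 + 0.7·11 = 8.7; r = 8.4 − 8.7 = -0.3
SSE = 0.49 + 1.96 + 0.04 + 6.25 + 0.25 + 0.64 + 0.09 = 9.72

SSE = 9.72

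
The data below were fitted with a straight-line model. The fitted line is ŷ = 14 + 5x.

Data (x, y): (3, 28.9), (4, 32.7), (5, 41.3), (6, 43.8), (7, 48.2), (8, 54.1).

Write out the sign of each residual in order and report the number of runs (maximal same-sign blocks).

4 runs

x=3: ŷ = 14 + 5·3 = 29; e = 28.9 − 29 = -0.1
x=4: ŷ = 14 + 5·4 = 34; e = 32.7 − 34 = -1.3
x=5: ŷ = 14 + 5·5 = 39; e = 41.3 − 39 = 2.3
x=6: ŷ = 14 + 5·6 = 44; e = 43.8 − 44 = -0.2
x=7: ŷ = 14 + 5·7 = 49; e = 48.2 − 49 = -0.8
x=8: ŷ = 14 + 5·8 = 54; e = 54.1 − 54 = 0.1
Signs: − − + − − +
Runs: −×2, +×1, −×2, +×1 → 4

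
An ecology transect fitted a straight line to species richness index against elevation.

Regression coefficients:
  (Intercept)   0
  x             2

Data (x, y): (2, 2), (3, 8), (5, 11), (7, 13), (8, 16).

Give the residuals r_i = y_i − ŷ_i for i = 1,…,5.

x=2: ŷ = 2·2 = 4; r = 2 − 4 = -2
x=3: ŷ = 2·3 = 6; r = 8 − 6 = 2
x=5: ŷ = 2·5 = 10; r = 11 − 10 = 1
x=7: ŷ = 2·7 = 14; r = 13 − 14 = -1
x=8: ŷ = 2·8 = 16; r = 16 − 16 = 0

-2, 2, 1, -1, 0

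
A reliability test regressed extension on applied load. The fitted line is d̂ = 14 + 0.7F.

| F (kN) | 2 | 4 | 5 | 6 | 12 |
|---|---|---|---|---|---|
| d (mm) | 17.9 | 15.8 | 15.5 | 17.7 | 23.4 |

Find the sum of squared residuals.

F=2: d̂ = 14 + 0.7·2 = 15.4; r = 17.9 − 15.4 = 2.5
F=4: d̂ = 14 + 0.7·4 = 16.8; r = 15.8 − 16.8 = -1
F=5: d̂ = 14 + 0.7·5 = 17.5; r = 15.5 − 17.5 = -2
F=6: d̂ = 14 + 0.7·6 = 18.2; r = 17.7 − 18.2 = -0.5
F=12: d̂ = 14 + 0.7·12 = 22.4; r = 23.4 − 22.4 = 1
SSE = 6.25 + 1 + 4 + 0.25 + 1 = 12.5

SSE = 12.5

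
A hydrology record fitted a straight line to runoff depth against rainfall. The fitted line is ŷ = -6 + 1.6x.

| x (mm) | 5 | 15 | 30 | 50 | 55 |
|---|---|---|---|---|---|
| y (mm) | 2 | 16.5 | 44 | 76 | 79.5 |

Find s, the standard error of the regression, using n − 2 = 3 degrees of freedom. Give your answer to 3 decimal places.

x=5: ŷ = -6 + 1.6·5 = 2; e = 2 − 2 = 0
x=15: ŷ = -6 + 1.6·15 = 18; e = 16.5 − 18 = -1.5
x=30: ŷ = -6 + 1.6·30 = 42; e = 44 − 42 = 2
x=50: ŷ = -6 + 1.6·50 = 74; e = 76 − 74 = 2
x=55: ŷ = -6 + 1.6·55 = 82; e = 79.5 − 82 = -2.5
SSE = 0 + 2.25 + 4 + 4 + 6.25 = 16.5
s = √(16.5/3) = √5.5 ≈ 2.345

s = 2.345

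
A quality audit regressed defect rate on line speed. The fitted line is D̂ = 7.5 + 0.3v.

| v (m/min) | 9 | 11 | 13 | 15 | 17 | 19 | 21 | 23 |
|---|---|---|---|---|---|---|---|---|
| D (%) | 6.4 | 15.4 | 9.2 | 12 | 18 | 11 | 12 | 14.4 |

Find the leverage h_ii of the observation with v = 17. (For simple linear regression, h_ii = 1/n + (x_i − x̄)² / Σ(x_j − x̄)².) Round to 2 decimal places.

h = 0.13

v̄ = (9 + 11 + 13 + 15 + 17 + 19 + 21 + 23)/8 = 16
Σ(v − v̄)² = 49 + 25 + 9 + 1 + 1 + 9 + 25 + 49 = 168
h = 1/8 + (1)²/168 = 0.125 + 0.00595238 = 0.13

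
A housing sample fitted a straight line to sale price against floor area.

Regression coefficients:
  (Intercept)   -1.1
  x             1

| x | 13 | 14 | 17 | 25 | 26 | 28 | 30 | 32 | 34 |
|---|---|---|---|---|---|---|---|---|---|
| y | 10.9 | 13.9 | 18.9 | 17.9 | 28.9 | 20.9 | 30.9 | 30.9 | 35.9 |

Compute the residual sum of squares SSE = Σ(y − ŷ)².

SSE = 112

x=13: ŷ = -1.1 + 13 = 11.9; e = 10.9 − 11.9 = -1
x=14: ŷ = -1.1 + 14 = 12.9; e = 13.9 − 12.9 = 1
x=17: ŷ = -1.1 + 17 = 15.9; e = 18.9 − 15.9 = 3
x=25: ŷ = -1.1 + 25 = 23.9; e = 17.9 − 23.9 = -6
x=26: ŷ = -1.1 + 26 = 24.9; e = 28.9 − 24.9 = 4
x=28: ŷ = -1.1 + 28 = 26.9; e = 20.9 − 26.9 = -6
x=30: ŷ = -1.1 + 30 = 28.9; e = 30.9 − 28.9 = 2
x=32: ŷ = -1.1 + 32 = 30.9; e = 30.9 − 30.9 = 0
x=34: ŷ = -1.1 + 34 = 32.9; e = 35.9 − 32.9 = 3
SSE = 1 + 1 + 9 + 36 + 16 + 36 + 4 + 0 + 9 = 112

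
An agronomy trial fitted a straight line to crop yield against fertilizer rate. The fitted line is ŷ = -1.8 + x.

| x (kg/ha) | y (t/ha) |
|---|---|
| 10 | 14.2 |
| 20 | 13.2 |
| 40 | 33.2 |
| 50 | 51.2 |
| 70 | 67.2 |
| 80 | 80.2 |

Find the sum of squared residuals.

SSE = 100

x=10: ŷ = -1.8 + 10 = 8.2; r = 14.2 − 8.2 = 6
x=20: ŷ = -1.8 + 20 = 18.2; r = 13.2 − 18.2 = -5
x=40: ŷ = -1.8 + 40 = 38.2; r = 33.2 − 38.2 = -5
x=50: ŷ = -1.8 + 50 = 48.2; r = 51.2 − 48.2 = 3
x=70: ŷ = -1.8 + 70 = 68.2; r = 67.2 − 68.2 = -1
x=80: ŷ = -1.8 + 80 = 78.2; r = 80.2 − 78.2 = 2
SSE = 36 + 25 + 25 + 9 + 1 + 4 = 100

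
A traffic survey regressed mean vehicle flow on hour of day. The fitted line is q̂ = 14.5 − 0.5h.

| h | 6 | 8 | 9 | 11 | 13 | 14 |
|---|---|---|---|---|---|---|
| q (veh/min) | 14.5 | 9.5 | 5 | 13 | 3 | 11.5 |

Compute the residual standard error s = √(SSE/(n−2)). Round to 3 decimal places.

h=6: q̂ = 14.5 − 0.5·6 = 11.5; e = 14.5 − 11.5 = 3
h=8: q̂ = 14.5 − 0.5·8 = 10.5; e = 9.5 − 10.5 = -1
h=9: q̂ = 14.5 − 0.5·9 = 10; e = 5 − 10 = -5
h=11: q̂ = 14.5 − 0.5·11 = 9; e = 13 − 9 = 4
h=13: q̂ = 14.5 − 0.5·13 = 8; e = 3 − 8 = -5
h=14: q̂ = 14.5 − 0.5·14 = 7.5; e = 11.5 − 7.5 = 4
SSE = 9 + 1 + 25 + 16 + 25 + 16 = 92
s = √(92/4) = √23 ≈ 4.796

s = 4.796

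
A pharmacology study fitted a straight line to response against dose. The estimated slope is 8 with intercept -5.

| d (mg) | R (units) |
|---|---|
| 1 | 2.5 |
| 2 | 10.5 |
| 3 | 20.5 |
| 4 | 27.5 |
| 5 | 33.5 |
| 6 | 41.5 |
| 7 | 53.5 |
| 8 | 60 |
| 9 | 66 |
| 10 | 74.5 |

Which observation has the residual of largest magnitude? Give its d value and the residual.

d = 7, e = 2.5

d=1: R̂ = -5 + 8·1 = 3; e = 2.5 − 3 = -0.5
d=2: R̂ = -5 + 8·2 = 11; e = 10.5 − 11 = -0.5
d=3: R̂ = -5 + 8·3 = 19; e = 20.5 − 19 = 1.5
d=4: R̂ = -5 + 8·4 = 27; e = 27.5 − 27 = 0.5
d=5: R̂ = -5 + 8·5 = 35; e = 33.5 − 35 = -1.5
d=6: R̂ = -5 + 8·6 = 43; e = 41.5 − 43 = -1.5
d=7: R̂ = -5 + 8·7 = 51; e = 53.5 − 51 = 2.5
d=8: R̂ = -5 + 8·8 = 59; e = 60 − 59 = 1
d=9: R̂ = -5 + 8·9 = 67; e = 66 − 67 = -1
d=10: R̂ = -5 + 8·10 = 75; e = 74.5 − 75 = -0.5
Largest |e| is 2.5 at d = 7, residual 2.5.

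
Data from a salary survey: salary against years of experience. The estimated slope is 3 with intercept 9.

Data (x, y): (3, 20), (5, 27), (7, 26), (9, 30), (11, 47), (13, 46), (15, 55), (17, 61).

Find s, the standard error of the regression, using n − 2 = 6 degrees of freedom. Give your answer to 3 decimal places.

x=3: ŷ = 9 + 3·3 = 18; e = 20 − 18 = 2
x=5: ŷ = 9 + 3·5 = 24; e = 27 − 24 = 3
x=7: ŷ = 9 + 3·7 = 30; e = 26 − 30 = -4
x=9: ŷ = 9 + 3·9 = 36; e = 30 − 36 = -6
x=11: ŷ = 9 + 3·11 = 42; e = 47 − 42 = 5
x=13: ŷ = 9 + 3·13 = 48; e = 46 − 48 = -2
x=15: ŷ = 9 + 3·15 = 54; e = 55 − 54 = 1
x=17: ŷ = 9 + 3·17 = 60; e = 61 − 60 = 1
SSE = 4 + 9 + 16 + 36 + 25 + 4 + 1 + 1 = 96
s = √(96/6) = √16 ≈ 4.000

s = 4.000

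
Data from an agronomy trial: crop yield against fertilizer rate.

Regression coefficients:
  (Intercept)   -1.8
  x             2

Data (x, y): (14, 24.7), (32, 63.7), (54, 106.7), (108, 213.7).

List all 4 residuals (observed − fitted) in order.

-1.5, 1.5, 0.5, -0.5

x=14: ŷ = -1.8 + 2·14 = 26.2; r = 24.7 − 26.2 = -1.5
x=32: ŷ = -1.8 + 2·32 = 62.2; r = 63.7 − 62.2 = 1.5
x=54: ŷ = -1.8 + 2·54 = 106.2; r = 106.7 − 106.2 = 0.5
x=108: ŷ = -1.8 + 2·108 = 214.2; r = 213.7 − 214.2 = -0.5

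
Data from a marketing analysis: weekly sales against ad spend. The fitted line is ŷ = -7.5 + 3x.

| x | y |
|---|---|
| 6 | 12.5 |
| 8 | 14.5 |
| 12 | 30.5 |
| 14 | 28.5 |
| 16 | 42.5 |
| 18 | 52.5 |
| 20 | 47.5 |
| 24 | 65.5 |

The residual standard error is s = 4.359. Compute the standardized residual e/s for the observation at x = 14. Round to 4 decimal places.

-1.3765

ŷ = -7.5 + 3·14 = 34.5
e = 28.5 − 34.5 = -6
e/s = -6 / 4.359 = -1.3765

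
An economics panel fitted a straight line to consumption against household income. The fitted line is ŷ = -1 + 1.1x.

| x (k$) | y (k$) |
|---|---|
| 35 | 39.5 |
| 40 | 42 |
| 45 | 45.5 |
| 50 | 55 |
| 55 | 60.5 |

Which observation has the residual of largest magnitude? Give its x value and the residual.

x = 45, e = -3

x=35: ŷ = -1 + 1.1·35 = 37.5; e = 39.5 − 37.5 = 2
x=40: ŷ = -1 + 1.1·40 = 43; e = 42 − 43 = -1
x=45: ŷ = -1 + 1.1·45 = 48.5; e = 45.5 − 48.5 = -3
x=50: ŷ = -1 + 1.1·50 = 54; e = 55 − 54 = 1
x=55: ŷ = -1 + 1.1·55 = 59.5; e = 60.5 − 59.5 = 1
Largest |e| is 3 at x = 45, residual -3.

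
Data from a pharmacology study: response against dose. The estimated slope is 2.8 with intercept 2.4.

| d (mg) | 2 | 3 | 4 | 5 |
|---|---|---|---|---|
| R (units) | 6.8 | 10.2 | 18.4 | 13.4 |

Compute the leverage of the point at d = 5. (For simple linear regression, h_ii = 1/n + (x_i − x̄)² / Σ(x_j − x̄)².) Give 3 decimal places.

d̄ = (2 + 3 + 4 + 5)/4 = 3.5
Σ(d − d̄)² = 2.25 + 0.25 + 0.25 + 2.25 = 5
h = 1/4 + (1.5)²/5 = 0.25 + 0.45 = 0.700

h = 0.700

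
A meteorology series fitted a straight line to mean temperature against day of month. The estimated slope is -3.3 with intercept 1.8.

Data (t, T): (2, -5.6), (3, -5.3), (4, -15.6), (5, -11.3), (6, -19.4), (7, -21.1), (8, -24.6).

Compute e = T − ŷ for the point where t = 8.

e = 0

ŷ = 1.8 − 3.3·8 = -24.6
e = -24.6 − (-24.6) = 0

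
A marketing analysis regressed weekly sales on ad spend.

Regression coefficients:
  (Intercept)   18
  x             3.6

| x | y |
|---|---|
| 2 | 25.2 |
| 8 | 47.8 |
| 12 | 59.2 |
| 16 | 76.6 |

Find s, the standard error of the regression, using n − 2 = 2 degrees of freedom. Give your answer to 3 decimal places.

s = 1.732

x=2: ŷ = 18 + 3.6·2 = 25.2; e = 25.2 − 25.2 = 0
x=8: ŷ = 18 + 3.6·8 = 46.8; e = 47.8 − 46.8 = 1
x=12: ŷ = 18 + 3.6·12 = 61.2; e = 59.2 − 61.2 = -2
x=16: ŷ = 18 + 3.6·16 = 75.6; e = 76.6 − 75.6 = 1
SSE = 0 + 1 + 4 + 1 = 6
s = √(6/2) = √3 ≈ 1.732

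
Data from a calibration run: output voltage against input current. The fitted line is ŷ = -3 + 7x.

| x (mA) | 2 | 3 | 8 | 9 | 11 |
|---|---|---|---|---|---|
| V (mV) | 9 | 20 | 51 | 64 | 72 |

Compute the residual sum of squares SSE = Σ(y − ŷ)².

SSE = 32

x=2: ŷ = -3 + 7·2 = 11; e = 9 − 11 = -2
x=3: ŷ = -3 + 7·3 = 18; e = 20 − 18 = 2
x=8: ŷ = -3 + 7·8 = 53; e = 51 − 53 = -2
x=9: ŷ = -3 + 7·9 = 60; e = 64 − 60 = 4
x=11: ŷ = -3 + 7·11 = 74; e = 72 − 74 = -2
SSE = 4 + 4 + 4 + 16 + 4 = 32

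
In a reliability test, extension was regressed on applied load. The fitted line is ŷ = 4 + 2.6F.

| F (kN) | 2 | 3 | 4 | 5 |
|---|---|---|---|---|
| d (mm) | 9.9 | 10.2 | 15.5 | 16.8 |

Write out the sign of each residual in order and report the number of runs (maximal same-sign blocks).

4 runs

F=2: ŷ = 4 + 2.6·2 = 9.2; e = 9.9 − 9.2 = 0.7
F=3: ŷ = 4 + 2.6·3 = 11.8; e = 10.2 − 11.8 = -1.6
F=4: ŷ = 4 + 2.6·4 = 14.4; e = 15.5 − 14.4 = 1.1
F=5: ŷ = 4 + 2.6·5 = 17; e = 16.8 − 17 = -0.2
Signs: + − + −
Runs: +×1, −×1, +×1, −×1 → 4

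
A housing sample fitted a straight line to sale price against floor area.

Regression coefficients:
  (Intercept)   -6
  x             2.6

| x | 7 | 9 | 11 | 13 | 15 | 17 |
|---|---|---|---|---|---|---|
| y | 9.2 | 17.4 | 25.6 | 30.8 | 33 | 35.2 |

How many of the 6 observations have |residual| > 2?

x=7: ŷ = -6 + 2.6·7 = 12.2; r = 9.2 − 12.2 = -3
x=9: ŷ = -6 + 2.6·9 = 17.4; r = 17.4 − 17.4 = 0
x=11: ŷ = -6 + 2.6·11 = 22.6; r = 25.6 − 22.6 = 3
x=13: ŷ = -6 + 2.6·13 = 27.8; r = 30.8 − 27.8 = 3
x=15: ŷ = -6 + 2.6·15 = 33; r = 33 − 33 = 0
x=17: ŷ = -6 + 2.6·17 = 38.2; r = 35.2 − 38.2 = -3
|r| > 2: x=7 (|r|=3), x=11 (|r|=3), x=13 (|r|=3), x=17 (|r|=3) → 4

4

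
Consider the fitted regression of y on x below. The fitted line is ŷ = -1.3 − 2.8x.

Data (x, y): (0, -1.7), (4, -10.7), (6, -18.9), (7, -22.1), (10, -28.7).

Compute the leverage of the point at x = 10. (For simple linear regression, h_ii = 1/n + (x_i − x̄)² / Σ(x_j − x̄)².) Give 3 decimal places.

x̄ = (0 + 4 + 6 + 7 + 10)/5 = 5.4
Σ(x − x̄)² = 29.16 + 1.96 + 0.36 + 2.56 + 21.16 = 55.2
h = 1/5 + (4.6)²/55.2 = 0.2 + 0.383333 = 0.583

h = 0.583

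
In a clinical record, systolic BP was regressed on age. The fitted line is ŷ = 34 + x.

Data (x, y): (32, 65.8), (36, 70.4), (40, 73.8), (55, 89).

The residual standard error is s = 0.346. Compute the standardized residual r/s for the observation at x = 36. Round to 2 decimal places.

1.16

ŷ = 34 + 36 = 70
r = 70.4 − 70 = 0.4
r/s = 0.4 / 0.346 = 1.16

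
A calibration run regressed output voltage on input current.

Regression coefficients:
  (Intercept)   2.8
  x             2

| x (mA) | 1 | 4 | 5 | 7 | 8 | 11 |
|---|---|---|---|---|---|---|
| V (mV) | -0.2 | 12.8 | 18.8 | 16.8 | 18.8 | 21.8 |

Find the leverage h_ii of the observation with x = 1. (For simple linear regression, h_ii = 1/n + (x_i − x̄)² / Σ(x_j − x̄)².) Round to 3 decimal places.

h = 0.583

x̄ = (1 + 4 + 5 + 7 + 8 + 11)/6 = 6
Σ(x − x̄)² = 25 + 4 + 1 + 1 + 4 + 25 = 60
h = 1/6 + (-5)²/60 = 0.166667 + 0.416667 = 0.583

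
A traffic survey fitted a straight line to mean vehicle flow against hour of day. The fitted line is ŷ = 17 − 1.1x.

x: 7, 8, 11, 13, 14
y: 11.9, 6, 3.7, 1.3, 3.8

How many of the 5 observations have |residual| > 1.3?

x=7: ŷ = 17 − 1.1·7 = 9.3; r = 11.9 − 9.3 = 2.6
x=8: ŷ = 17 − 1.1·8 = 8.2; r = 6 − 8.2 = -2.2
x=11: ŷ = 17 − 1.1·11 = 4.9; r = 3.7 − 4.9 = -1.2
x=13: ŷ = 17 − 1.1·13 = 2.7; r = 1.3 − 2.7 = -1.4
x=14: ŷ = 17 − 1.1·14 = 1.6; r = 3.8 − 1.6 = 2.2
|r| > 1.3: x=7 (|r|=2.6), x=8 (|r|=2.2), x=13 (|r|=1.4), x=14 (|r|=2.2) → 4

4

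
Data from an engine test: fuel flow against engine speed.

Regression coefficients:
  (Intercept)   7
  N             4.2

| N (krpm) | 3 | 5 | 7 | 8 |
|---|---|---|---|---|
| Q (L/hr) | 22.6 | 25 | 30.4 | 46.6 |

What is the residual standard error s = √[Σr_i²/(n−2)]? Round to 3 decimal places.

N=3: Q̂ = 7 + 4.2·3 = 19.6; r = 22.6 − 19.6 = 3
N=5: Q̂ = 7 + 4.2·5 = 28; r = 25 − 28 = -3
N=7: Q̂ = 7 + 4.2·7 = 36.4; r = 30.4 − 36.4 = -6
N=8: Q̂ = 7 + 4.2·8 = 40.6; r = 46.6 − 40.6 = 6
SSE = 9 + 9 + 36 + 36 = 90
s = √(90/2) = √45 ≈ 6.708

s = 6.708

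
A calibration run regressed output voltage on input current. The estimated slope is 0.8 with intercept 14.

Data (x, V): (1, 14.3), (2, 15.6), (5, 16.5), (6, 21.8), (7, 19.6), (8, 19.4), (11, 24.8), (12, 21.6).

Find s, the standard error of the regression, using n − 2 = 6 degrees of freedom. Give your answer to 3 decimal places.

x=1: V̂ = 14 + 0.8·1 = 14.8; r = 14.3 − 14.8 = -0.5
x=2: V̂ = 14 + 0.8·2 = 15.6; r = 15.6 − 15.6 = 0
x=5: V̂ = 14 + 0.8·5 = 18; r = 16.5 − 18 = -1.5
x=6: V̂ = 14 + 0.8·6 = 18.8; r = 21.8 − 18.8 = 3
x=7: V̂ = 14 + 0.8·7 = 19.6; r = 19.6 − 19.6 = 0
x=8: V̂ = 14 + 0.8·8 = 20.4; r = 19.4 − 20.4 = -1
x=11: V̂ = 14 + 0.8·11 = 22.8; r = 24.8 − 22.8 = 2
x=12: V̂ = 14 + 0.8·12 = 23.6; r = 21.6 − 23.6 = -2
SSE = 0.25 + 0 + 2.25 + 9 + 0 + 1 + 4 + 4 = 20.5
s = √(20.5/6) = √3.41667 ≈ 1.848

s = 1.848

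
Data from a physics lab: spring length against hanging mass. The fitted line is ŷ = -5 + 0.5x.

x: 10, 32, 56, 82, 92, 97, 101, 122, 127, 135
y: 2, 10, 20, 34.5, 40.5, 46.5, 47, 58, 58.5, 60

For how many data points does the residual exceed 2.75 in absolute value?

x=10: ŷ = -5 + 0.5·10 = 0; e = 2 − 0 = 2
x=32: ŷ = -5 + 0.5·32 = 11; e = 10 − 11 = -1
x=56: ŷ = -5 + 0.5·56 = 23; e = 20 − 23 = -3
x=82: ŷ = -5 + 0.5·82 = 36; e = 34.5 − 36 = -1.5
x=92: ŷ = -5 + 0.5·92 = 41; e = 40.5 − 41 = -0.5
x=97: ŷ = -5 + 0.5·97 = 43.5; e = 46.5 − 43.5 = 3
x=101: ŷ = -5 + 0.5·101 = 45.5; e = 47 − 45.5 = 1.5
x=122: ŷ = -5 + 0.5·122 = 56; e = 58 − 56 = 2
x=127: ŷ = -5 + 0.5·127 = 58.5; e = 58.5 − 58.5 = 0
x=135: ŷ = -5 + 0.5·135 = 62.5; e = 60 − 62.5 = -2.5
|e| > 2.75: x=56 (|e|=3), x=97 (|e|=3) → 2

2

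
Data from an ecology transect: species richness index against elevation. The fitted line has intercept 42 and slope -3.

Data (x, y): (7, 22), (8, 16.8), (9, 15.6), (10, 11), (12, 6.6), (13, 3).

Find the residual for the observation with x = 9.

ŷ = 42 − 3·9 = 15
r = 15.6 − 15 = 0.6

r = 0.6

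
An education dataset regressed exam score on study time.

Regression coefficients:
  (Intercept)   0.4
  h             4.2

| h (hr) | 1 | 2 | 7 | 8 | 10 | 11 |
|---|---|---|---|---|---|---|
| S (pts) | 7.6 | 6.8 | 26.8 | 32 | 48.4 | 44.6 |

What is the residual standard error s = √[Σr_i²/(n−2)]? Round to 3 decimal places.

s = 4.062

h=1: ŷ = 0.4 + 4.2·1 = 4.6; r = 7.6 − 4.6 = 3
h=2: ŷ = 0.4 + 4.2·2 = 8.8; r = 6.8 − 8.8 = -2
h=7: ŷ = 0.4 + 4.2·7 = 29.8; r = 26.8 − 29.8 = -3
h=8: ŷ = 0.4 + 4.2·8 = 34; r = 32 − 34 = -2
h=10: ŷ = 0.4 + 4.2·10 = 42.4; r = 48.4 − 42.4 = 6
h=11: ŷ = 0.4 + 4.2·11 = 46.6; r = 44.6 − 46.6 = -2
SSE = 9 + 4 + 9 + 4 + 36 + 4 = 66
s = √(66/4) = √16.5 ≈ 4.062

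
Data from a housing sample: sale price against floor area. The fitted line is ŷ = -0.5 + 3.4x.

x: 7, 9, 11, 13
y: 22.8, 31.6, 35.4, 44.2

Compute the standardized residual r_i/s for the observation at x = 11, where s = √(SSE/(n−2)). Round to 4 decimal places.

-0.9487

x=7: ŷ = -0.5 + 3.4·7 = 23.3; r = 22.8 − 23.3 = -0.5
x=9: ŷ = -0.5 + 3.4·9 = 30.1; r = 31.6 − 30.1 = 1.5
x=11: ŷ = -0.5 + 3.4·11 = 36.9; r = 35.4 − 36.9 = -1.5
x=13: ŷ = -0.5 + 3.4·13 = 43.7; r = 44.2 − 43.7 = 0.5
SSE = 0.25 + 2.25 + 2.25 + 0.25 = 5
s = √(5/2) = 1.58114
r/s = -1.5 / 1.58114 = -0.9487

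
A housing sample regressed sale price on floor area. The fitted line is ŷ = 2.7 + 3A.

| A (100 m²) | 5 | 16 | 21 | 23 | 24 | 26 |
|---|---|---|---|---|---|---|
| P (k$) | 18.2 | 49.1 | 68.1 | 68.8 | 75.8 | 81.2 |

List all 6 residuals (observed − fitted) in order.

A=5: ŷ = 2.7 + 3·5 = 17.7; e = 18.2 − 17.7 = 0.5
A=16: ŷ = 2.7 + 3·16 = 50.7; e = 49.1 − 50.7 = -1.6
A=21: ŷ = 2.7 + 3·21 = 65.7; e = 68.1 − 65.7 = 2.4
A=23: ŷ = 2.7 + 3·23 = 71.7; e = 68.8 − 71.7 = -2.9
A=24: ŷ = 2.7 + 3·24 = 74.7; e = 75.8 − 74.7 = 1.1
A=26: ŷ = 2.7 + 3·26 = 80.7; e = 81.2 − 80.7 = 0.5

0.5, -1.6, 2.4, -2.9, 1.1, 0.5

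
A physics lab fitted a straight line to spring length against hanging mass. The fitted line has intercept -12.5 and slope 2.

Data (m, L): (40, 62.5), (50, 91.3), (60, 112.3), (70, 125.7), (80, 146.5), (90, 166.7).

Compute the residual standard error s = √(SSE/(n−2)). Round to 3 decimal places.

s = 4.104

m=40: L̂ = -12.5 + 2·40 = 67.5; r = 62.5 − 67.5 = -5
m=50: L̂ = -12.5 + 2·50 = 87.5; r = 91.3 − 87.5 = 3.8
m=60: L̂ = -12.5 + 2·60 = 107.5; r = 112.3 − 107.5 = 4.8
m=70: L̂ = -12.5 + 2·70 = 127.5; r = 125.7 − 127.5 = -1.8
m=80: L̂ = -12.5 + 2·80 = 147.5; r = 146.5 − 147.5 = -1
m=90: L̂ = -12.5 + 2·90 = 167.5; r = 166.7 − 167.5 = -0.8
SSE = 25 + 14.44 + 23.04 + 3.24 + 1 + 0.64 = 67.36
s = √(67.36/4) = √16.84 ≈ 4.104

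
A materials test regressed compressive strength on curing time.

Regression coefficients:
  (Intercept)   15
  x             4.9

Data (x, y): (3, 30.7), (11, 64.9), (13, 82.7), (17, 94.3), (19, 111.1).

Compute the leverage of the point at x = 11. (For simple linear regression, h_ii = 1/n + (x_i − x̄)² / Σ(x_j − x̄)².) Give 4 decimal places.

x̄ = (3 + 11 + 13 + 17 + 19)/5 = 12.6
Σ(x − x̄)² = 92.16 + 2.56 + 0.16 + 19.36 + 40.96 = 155.2
h = 1/5 + (-1.6)²/155.2 = 0.2 + 0.0164948 = 0.2165

h = 0.2165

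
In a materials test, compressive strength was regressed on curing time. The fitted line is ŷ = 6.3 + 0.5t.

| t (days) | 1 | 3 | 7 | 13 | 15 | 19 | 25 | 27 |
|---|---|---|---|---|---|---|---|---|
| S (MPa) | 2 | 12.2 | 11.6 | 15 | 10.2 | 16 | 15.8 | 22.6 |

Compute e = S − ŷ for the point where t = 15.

e = -3.6

ŷ = 6.3 + 0.5·15 = 13.8
e = 10.2 − 13.8 = -3.6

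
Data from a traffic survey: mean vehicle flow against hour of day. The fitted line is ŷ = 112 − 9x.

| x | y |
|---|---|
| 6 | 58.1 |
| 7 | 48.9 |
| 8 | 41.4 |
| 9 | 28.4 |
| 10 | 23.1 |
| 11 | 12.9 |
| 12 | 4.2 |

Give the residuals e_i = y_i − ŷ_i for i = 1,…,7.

0.1, -0.1, 1.4, -2.6, 1.1, -0.1, 0.2

x=6: ŷ = 112 − 9·6 = 58; e = 58.1 − 58 = 0.1
x=7: ŷ = 112 − 9·7 = 49; e = 48.9 − 49 = -0.1
x=8: ŷ = 112 − 9·8 = 40; e = 41.4 − 40 = 1.4
x=9: ŷ = 112 − 9·9 = 31; e = 28.4 − 31 = -2.6
x=10: ŷ = 112 − 9·10 = 22; e = 23.1 − 22 = 1.1
x=11: ŷ = 112 − 9·11 = 13; e = 12.9 − 13 = -0.1
x=12: ŷ = 112 − 9·12 = 4; e = 4.2 − 4 = 0.2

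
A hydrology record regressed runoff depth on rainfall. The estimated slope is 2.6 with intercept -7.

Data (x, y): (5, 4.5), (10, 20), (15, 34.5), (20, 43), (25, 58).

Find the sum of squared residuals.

x=5: ŷ = -7 + 2.6·5 = 6; e = 4.5 − 6 = -1.5
x=10: ŷ = -7 + 2.6·10 = 19; e = 20 − 19 = 1
x=15: ŷ = -7 + 2.6·15 = 32; e = 34.5 − 32 = 2.5
x=20: ŷ = -7 + 2.6·20 = 45; e = 43 − 45 = -2
x=25: ŷ = -7 + 2.6·25 = 58; e = 58 − 58 = 0
SSE = 2.25 + 1 + 6.25 + 4 + 0 = 13.5

SSE = 13.5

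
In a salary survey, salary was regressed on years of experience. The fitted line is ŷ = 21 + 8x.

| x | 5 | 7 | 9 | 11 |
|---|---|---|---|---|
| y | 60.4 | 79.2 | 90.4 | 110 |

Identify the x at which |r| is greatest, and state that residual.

x = 9, r = -2.6

x=5: ŷ = 21 + 8·5 = 61; r = 60.4 − 61 = -0.6
x=7: ŷ = 21 + 8·7 = 77; r = 79.2 − 77 = 2.2
x=9: ŷ = 21 + 8·9 = 93; r = 90.4 − 93 = -2.6
x=11: ŷ = 21 + 8·11 = 109; r = 110 − 109 = 1
Largest |r| is 2.6 at x = 9, residual -2.6.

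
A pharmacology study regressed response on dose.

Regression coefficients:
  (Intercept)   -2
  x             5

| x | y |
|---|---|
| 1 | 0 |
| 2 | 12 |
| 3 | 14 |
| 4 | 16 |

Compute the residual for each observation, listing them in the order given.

x=1: ŷ = -2 + 5·1 = 3; r = 0 − 3 = -3
x=2: ŷ = -2 + 5·2 = 8; r = 12 − 8 = 4
x=3: ŷ = -2 + 5·3 = 13; r = 14 − 13 = 1
x=4: ŷ = -2 + 5·4 = 18; r = 16 − 18 = -2

-3, 4, 1, -2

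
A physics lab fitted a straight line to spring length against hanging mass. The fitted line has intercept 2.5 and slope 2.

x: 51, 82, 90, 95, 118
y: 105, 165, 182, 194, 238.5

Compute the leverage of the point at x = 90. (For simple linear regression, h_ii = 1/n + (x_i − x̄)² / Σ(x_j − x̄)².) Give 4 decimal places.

h = 0.2033

x̄ = (51 + 82 + 90 + 95 + 118)/5 = 87.2
Σ(x − x̄)² = 1310.44 + 27.04 + 7.84 + 60.84 + 948.64 = 2354.8
h = 1/5 + (2.8)²/2354.8 = 0.2 + 0.00332937 = 0.2033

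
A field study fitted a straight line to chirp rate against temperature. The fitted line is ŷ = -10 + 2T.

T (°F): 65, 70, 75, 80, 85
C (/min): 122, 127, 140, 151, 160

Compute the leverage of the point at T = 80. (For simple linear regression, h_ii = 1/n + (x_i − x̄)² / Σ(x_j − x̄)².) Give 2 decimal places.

h = 0.30

T̄ = (65 + 70 + 75 + 80 + 85)/5 = 75
Σ(T − T̄)² = 100 + 25 + 0 + 25 + 100 = 250
h = 1/5 + (5)²/250 = 0.2 + 0.1 = 0.30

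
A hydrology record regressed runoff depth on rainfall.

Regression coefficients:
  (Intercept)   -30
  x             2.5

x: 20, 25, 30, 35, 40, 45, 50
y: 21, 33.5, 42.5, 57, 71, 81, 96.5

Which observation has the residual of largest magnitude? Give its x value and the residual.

x = 30, e = -2.5

x=20: ŷ = -30 + 2.5·20 = 20; e = 21 − 20 = 1
x=25: ŷ = -30 + 2.5·25 = 32.5; e = 33.5 − 32.5 = 1
x=30: ŷ = -30 + 2.5·30 = 45; e = 42.5 − 45 = -2.5
x=35: ŷ = -30 + 2.5·35 = 57.5; e = 57 − 57.5 = -0.5
x=40: ŷ = -30 + 2.5·40 = 70; e = 71 − 70 = 1
x=45: ŷ = -30 + 2.5·45 = 82.5; e = 81 − 82.5 = -1.5
x=50: ŷ = -30 + 2.5·50 = 95; e = 96.5 − 95 = 1.5
Largest |e| is 2.5 at x = 30, residual -2.5.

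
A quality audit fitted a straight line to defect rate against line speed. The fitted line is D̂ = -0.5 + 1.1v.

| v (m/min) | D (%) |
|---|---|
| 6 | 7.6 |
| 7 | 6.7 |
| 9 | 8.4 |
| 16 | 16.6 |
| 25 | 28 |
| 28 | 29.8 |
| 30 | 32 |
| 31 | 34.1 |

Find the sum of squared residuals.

v=6: D̂ = -0.5 + 1.1·6 = 6.1; r = 7.6 − 6.1 = 1.5
v=7: D̂ = -0.5 + 1.1·7 = 7.2; r = 6.7 − 7.2 = -0.5
v=9: D̂ = -0.5 + 1.1·9 = 9.4; r = 8.4 − 9.4 = -1
v=16: D̂ = -0.5 + 1.1·16 = 17.1; r = 16.6 − 17.1 = -0.5
v=25: D̂ = -0.5 + 1.1·25 = 27; r = 28 − 27 = 1
v=28: D̂ = -0.5 + 1.1·28 = 30.3; r = 29.8 − 30.3 = -0.5
v=30: D̂ = -0.5 + 1.1·30 = 32.5; r = 32 − 32.5 = -0.5
v=31: D̂ = -0.5 + 1.1·31 = 33.6; r = 34.1 − 33.6 = 0.5
SSE = 2.25 + 0.25 + 1 + 0.25 + 1 + 0.25 + 0.25 + 0.25 = 5.5

SSE = 5.5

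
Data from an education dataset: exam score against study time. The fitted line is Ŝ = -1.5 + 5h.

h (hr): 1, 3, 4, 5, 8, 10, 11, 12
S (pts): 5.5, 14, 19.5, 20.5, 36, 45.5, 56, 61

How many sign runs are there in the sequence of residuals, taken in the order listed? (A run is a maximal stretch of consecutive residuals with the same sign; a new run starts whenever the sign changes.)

3 runs

h=1: Ŝ = -1.5 + 5·1 = 3.5; e = 5.5 − 3.5 = 2
h=3: Ŝ = -1.5 + 5·3 = 13.5; e = 14 − 13.5 = 0.5
h=4: Ŝ = -1.5 + 5·4 = 18.5; e = 19.5 − 18.5 = 1
h=5: Ŝ = -1.5 + 5·5 = 23.5; e = 20.5 − 23.5 = -3
h=8: Ŝ = -1.5 + 5·8 = 38.5; e = 36 − 38.5 = -2.5
h=10: Ŝ = -1.5 + 5·10 = 48.5; e = 45.5 − 48.5 = -3
h=11: Ŝ = -1.5 + 5·11 = 53.5; e = 56 − 53.5 = 2.5
h=12: Ŝ = -1.5 + 5·12 = 58.5; e = 61 − 58.5 = 2.5
Signs: + + + − − − + +
Runs: +×3, −×3, +×2 → 3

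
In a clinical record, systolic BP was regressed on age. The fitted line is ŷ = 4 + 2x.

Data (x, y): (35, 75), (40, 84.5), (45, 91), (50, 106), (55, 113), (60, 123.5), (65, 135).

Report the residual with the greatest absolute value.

x=35: ŷ = 4 + 2·35 = 74; e = 75 − 74 = 1
x=40: ŷ = 4 + 2·40 = 84; e = 84.5 − 84 = 0.5
x=45: ŷ = 4 + 2·45 = 94; e = 91 − 94 = -3
x=50: ŷ = 4 + 2·50 = 104; e = 106 − 104 = 2
x=55: ŷ = 4 + 2·55 = 114; e = 113 − 114 = -1
x=60: ŷ = 4 + 2·60 = 124; e = 123.5 − 124 = -0.5
x=65: ŷ = 4 + 2·65 = 134; e = 135 − 134 = 1
Largest |e| is 3 at x = 45, residual -3.

e = -3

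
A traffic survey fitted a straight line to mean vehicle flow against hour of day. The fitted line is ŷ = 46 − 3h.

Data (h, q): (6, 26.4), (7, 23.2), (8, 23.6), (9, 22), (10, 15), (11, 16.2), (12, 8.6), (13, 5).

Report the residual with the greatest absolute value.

h=6: ŷ = 46 − 3·6 = 28; r = 26.4 − 28 = -1.6
h=7: ŷ = 46 − 3·7 = 25; r = 23.2 − 25 = -1.8
h=8: ŷ = 46 − 3·8 = 22; r = 23.6 − 22 = 1.6
h=9: ŷ = 46 − 3·9 = 19; r = 22 − 19 = 3
h=10: ŷ = 46 − 3·10 = 16; r = 15 − 16 = -1
h=11: ŷ = 46 − 3·11 = 13; r = 16.2 − 13 = 3.2
h=12: ŷ = 46 − 3·12 = 10; r = 8.6 − 10 = -1.4
h=13: ŷ = 46 − 3·13 = 7; r = 5 − 7 = -2
Largest |r| is 3.2 at h = 11, residual 3.2.

r = 3.2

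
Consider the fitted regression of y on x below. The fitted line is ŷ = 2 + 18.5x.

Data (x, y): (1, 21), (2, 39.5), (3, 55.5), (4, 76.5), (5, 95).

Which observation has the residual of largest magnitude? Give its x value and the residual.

x=1: ŷ = 2 + 18.5·1 = 20.5; e = 21 − 20.5 = 0.5
x=2: ŷ = 2 + 18.5·2 = 39; e = 39.5 − 39 = 0.5
x=3: ŷ = 2 + 18.5·3 = 57.5; e = 55.5 − 57.5 = -2
x=4: ŷ = 2 + 18.5·4 = 76; e = 76.5 − 76 = 0.5
x=5: ŷ = 2 + 18.5·5 = 94.5; e = 95 − 94.5 = 0.5
Largest |e| is 2 at x = 3, residual -2.

x = 3, e = -2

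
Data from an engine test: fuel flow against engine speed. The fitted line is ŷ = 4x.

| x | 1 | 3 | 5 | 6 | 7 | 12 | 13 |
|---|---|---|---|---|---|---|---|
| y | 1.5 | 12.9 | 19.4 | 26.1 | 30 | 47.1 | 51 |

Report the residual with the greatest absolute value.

x=1: ŷ = 4·1 = 4; e = 1.5 − 4 = -2.5
x=3: ŷ = 4·3 = 12; e = 12.9 − 12 = 0.9
x=5: ŷ = 4·5 = 20; e = 19.4 − 20 = -0.6
x=6: ŷ = 4·6 = 24; e = 26.1 − 24 = 2.1
x=7: ŷ = 4·7 = 28; e = 30 − 28 = 2
x=12: ŷ = 4·12 = 48; e = 47.1 − 48 = -0.9
x=13: ŷ = 4·13 = 52; e = 51 − 52 = -1
Largest |e| is 2.5 at x = 1, residual -2.5.

e = -2.5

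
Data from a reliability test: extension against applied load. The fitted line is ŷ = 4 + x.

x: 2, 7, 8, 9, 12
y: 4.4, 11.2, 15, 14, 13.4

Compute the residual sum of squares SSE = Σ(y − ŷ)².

x=2: ŷ = 4 + 2 = 6; e = 4.4 − 6 = -1.6
x=7: ŷ = 4 + 7 = 11; e = 11.2 − 11 = 0.2
x=8: ŷ = 4 + 8 = 12; e = 15 − 12 = 3
x=9: ŷ = 4 + 9 = 13; e = 14 − 13 = 1
x=12: ŷ = 4 + 12 = 16; e = 13.4 − 16 = -2.6
SSE = 2.56 + 0.04 + 9 + 1 + 6.76 = 19.36

SSE = 19.36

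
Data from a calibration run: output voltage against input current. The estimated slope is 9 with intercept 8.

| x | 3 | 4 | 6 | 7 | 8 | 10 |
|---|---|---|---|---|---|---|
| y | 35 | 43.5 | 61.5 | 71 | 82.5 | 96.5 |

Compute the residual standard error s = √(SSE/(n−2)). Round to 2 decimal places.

s = 1.50

x=3: ŷ = 8 + 9·3 = 35; r = 35 − 35 = 0
x=4: ŷ = 8 + 9·4 = 44; r = 43.5 − 44 = -0.5
x=6: ŷ = 8 + 9·6 = 62; r = 61.5 − 62 = -0.5
x=7: ŷ = 8 + 9·7 = 71; r = 71 − 71 = 0
x=8: ŷ = 8 + 9·8 = 80; r = 82.5 − 80 = 2.5
x=10: ŷ = 8 + 9·10 = 98; r = 96.5 − 98 = -1.5
SSE = 0 + 0.25 + 0.25 + 0 + 6.25 + 2.25 = 9
s = √(9/4) = √2.25 ≈ 1.50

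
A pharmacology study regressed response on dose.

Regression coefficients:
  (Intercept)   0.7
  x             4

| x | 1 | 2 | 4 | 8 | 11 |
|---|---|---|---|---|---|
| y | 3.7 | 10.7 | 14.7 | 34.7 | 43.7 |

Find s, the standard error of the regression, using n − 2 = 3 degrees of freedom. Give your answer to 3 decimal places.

x=1: ŷ = 0.7 + 4·1 = 4.7; r = 3.7 − 4.7 = -1
x=2: ŷ = 0.7 + 4·2 = 8.7; r = 10.7 − 8.7 = 2
x=4: ŷ = 0.7 + 4·4 = 16.7; r = 14.7 − 16.7 = -2
x=8: ŷ = 0.7 + 4·8 = 32.7; r = 34.7 − 32.7 = 2
x=11: ŷ = 0.7 + 4·11 = 44.7; r = 43.7 − 44.7 = -1
SSE = 1 + 4 + 4 + 4 + 1 = 14
s = √(14/3) = √4.66667 ≈ 2.160

s = 2.160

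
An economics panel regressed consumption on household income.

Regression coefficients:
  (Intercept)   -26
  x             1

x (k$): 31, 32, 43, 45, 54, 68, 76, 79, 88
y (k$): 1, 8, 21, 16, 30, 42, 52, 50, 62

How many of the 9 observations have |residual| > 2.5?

4

x=31: ŷ = -26 + 31 = 5; r = 1 − 5 = -4
x=32: ŷ = -26 + 32 = 6; r = 8 − 6 = 2
x=43: ŷ = -26 + 43 = 17; r = 21 − 17 = 4
x=45: ŷ = -26 + 45 = 19; r = 16 − 19 = -3
x=54: ŷ = -26 + 54 = 28; r = 30 − 28 = 2
x=68: ŷ = -26 + 68 = 42; r = 42 − 42 = 0
x=76: ŷ = -26 + 76 = 50; r = 52 − 50 = 2
x=79: ŷ = -26 + 79 = 53; r = 50 − 53 = -3
x=88: ŷ = -26 + 88 = 62; r = 62 − 62 = 0
|r| > 2.5: x=31 (|r|=4), x=43 (|r|=4), x=45 (|r|=3), x=79 (|r|=3) → 4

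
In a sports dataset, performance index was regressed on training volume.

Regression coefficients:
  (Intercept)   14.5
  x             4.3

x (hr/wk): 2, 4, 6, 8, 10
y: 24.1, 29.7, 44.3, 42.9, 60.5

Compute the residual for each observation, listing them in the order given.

x=2: ŷ = 14.5 + 4.3·2 = 23.1; e = 24.1 − 23.1 = 1
x=4: ŷ = 14.5 + 4.3·4 = 31.7; e = 29.7 − 31.7 = -2
x=6: ŷ = 14.5 + 4.3·6 = 40.3; e = 44.3 − 40.3 = 4
x=8: ŷ = 14.5 + 4.3·8 = 48.9; e = 42.9 − 48.9 = -6
x=10: ŷ = 14.5 + 4.3·10 = 57.5; e = 60.5 − 57.5 = 3

1, -2, 4, -6, 3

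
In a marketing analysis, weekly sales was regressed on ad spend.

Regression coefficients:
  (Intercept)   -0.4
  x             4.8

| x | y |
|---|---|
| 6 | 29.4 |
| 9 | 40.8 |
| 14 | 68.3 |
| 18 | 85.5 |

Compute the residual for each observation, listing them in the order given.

1, -2, 1.5, -0.5

x=6: ŷ = -0.4 + 4.8·6 = 28.4; e = 29.4 − 28.4 = 1
x=9: ŷ = -0.4 + 4.8·9 = 42.8; e = 40.8 − 42.8 = -2
x=14: ŷ = -0.4 + 4.8·14 = 66.8; e = 68.3 − 66.8 = 1.5
x=18: ŷ = -0.4 + 4.8·18 = 86; e = 85.5 − 86 = -0.5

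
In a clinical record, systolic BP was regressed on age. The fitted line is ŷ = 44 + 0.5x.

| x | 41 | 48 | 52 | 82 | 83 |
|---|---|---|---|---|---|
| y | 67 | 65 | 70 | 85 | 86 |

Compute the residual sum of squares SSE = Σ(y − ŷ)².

SSE = 15.5

x=41: ŷ = 44 + 0.5·41 = 64.5; r = 67 − 64.5 = 2.5
x=48: ŷ = 44 + 0.5·48 = 68; r = 65 − 68 = -3
x=52: ŷ = 44 + 0.5·52 = 70; r = 70 − 70 = 0
x=82: ŷ = 44 + 0.5·82 = 85; r = 85 − 85 = 0
x=83: ŷ = 44 + 0.5·83 = 85.5; r = 86 − 85.5 = 0.5
SSE = 6.25 + 9 + 0 + 0 + 0.25 = 15.5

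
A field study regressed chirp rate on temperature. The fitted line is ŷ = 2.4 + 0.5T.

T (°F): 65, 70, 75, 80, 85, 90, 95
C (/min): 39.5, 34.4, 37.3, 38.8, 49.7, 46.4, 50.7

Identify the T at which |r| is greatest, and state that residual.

T = 85, r = 4.8

T=65: ŷ = 2.4 + 0.5·65 = 34.9; r = 39.5 − 34.9 = 4.6
T=70: ŷ = 2.4 + 0.5·70 = 37.4; r = 34.4 − 37.4 = -3
T=75: ŷ = 2.4 + 0.5·75 = 39.9; r = 37.3 − 39.9 = -2.6
T=80: ŷ = 2.4 + 0.5·80 = 42.4; r = 38.8 − 42.4 = -3.6
T=85: ŷ = 2.4 + 0.5·85 = 44.9; r = 49.7 − 44.9 = 4.8
T=90: ŷ = 2.4 + 0.5·90 = 47.4; r = 46.4 − 47.4 = -1
T=95: ŷ = 2.4 + 0.5·95 = 49.9; r = 50.7 − 49.9 = 0.8
Largest |r| is 4.8 at T = 85, residual 4.8.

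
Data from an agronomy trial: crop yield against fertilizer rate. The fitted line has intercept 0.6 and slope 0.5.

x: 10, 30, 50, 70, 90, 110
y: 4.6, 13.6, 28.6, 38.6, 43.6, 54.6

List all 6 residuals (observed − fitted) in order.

-1, -2, 3, 3, -2, -1

x=10: ŷ = 0.6 + 0.5·10 = 5.6; e = 4.6 − 5.6 = -1
x=30: ŷ = 0.6 + 0.5·30 = 15.6; e = 13.6 − 15.6 = -2
x=50: ŷ = 0.6 + 0.5·50 = 25.6; e = 28.6 − 25.6 = 3
x=70: ŷ = 0.6 + 0.5·70 = 35.6; e = 38.6 − 35.6 = 3
x=90: ŷ = 0.6 + 0.5·90 = 45.6; e = 43.6 − 45.6 = -2
x=110: ŷ = 0.6 + 0.5·110 = 55.6; e = 54.6 − 55.6 = -1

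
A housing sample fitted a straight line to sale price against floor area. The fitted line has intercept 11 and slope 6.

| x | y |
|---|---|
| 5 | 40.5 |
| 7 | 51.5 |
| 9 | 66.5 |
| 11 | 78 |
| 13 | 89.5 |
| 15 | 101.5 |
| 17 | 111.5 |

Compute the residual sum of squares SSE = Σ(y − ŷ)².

x=5: ŷ = 11 + 6·5 = 41; e = 40.5 − 41 = -0.5
x=7: ŷ = 11 + 6·7 = 53; e = 51.5 − 53 = -1.5
x=9: ŷ = 11 + 6·9 = 65; e = 66.5 − 65 = 1.5
x=11: ŷ = 11 + 6·11 = 77; e = 78 − 77 = 1
x=13: ŷ = 11 + 6·13 = 89; e = 89.5 − 89 = 0.5
x=15: ŷ = 11 + 6·15 = 101; e = 101.5 − 101 = 0.5
x=17: ŷ = 11 + 6·17 = 113; e = 111.5 − 113 = -1.5
SSE = 0.25 + 2.25 + 2.25 + 1 + 0.25 + 0.25 + 2.25 = 8.5

SSE = 8.5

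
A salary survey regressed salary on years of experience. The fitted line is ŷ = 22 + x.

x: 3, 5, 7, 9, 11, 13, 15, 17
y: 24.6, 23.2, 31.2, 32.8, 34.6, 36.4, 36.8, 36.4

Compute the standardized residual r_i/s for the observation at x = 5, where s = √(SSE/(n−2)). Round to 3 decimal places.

-1.596

x=3: ŷ = 22 + 3 = 25; r = 24.6 − 25 = -0.4
x=5: ŷ = 22 + 5 = 27; r = 23.2 − 27 = -3.8
x=7: ŷ = 22 + 7 = 29; r = 31.2 − 29 = 2.2
x=9: ŷ = 22 + 9 = 31; r = 32.8 − 31 = 1.8
x=11: ŷ = 22 + 11 = 33; r = 34.6 − 33 = 1.6
x=13: ŷ = 22 + 13 = 35; r = 36.4 − 35 = 1.4
x=15: ŷ = 22 + 15 = 37; r = 36.8 − 37 = -0.2
x=17: ŷ = 22 + 17 = 39; r = 36.4 − 39 = -2.6
SSE = 0.16 + 14.44 + 4.84 + 3.24 + 2.56 + 1.96 + 0.04 + 6.76 = 34
s = √(34/6) = 2.38048
r/s = -3.8 / 2.38048 = -1.596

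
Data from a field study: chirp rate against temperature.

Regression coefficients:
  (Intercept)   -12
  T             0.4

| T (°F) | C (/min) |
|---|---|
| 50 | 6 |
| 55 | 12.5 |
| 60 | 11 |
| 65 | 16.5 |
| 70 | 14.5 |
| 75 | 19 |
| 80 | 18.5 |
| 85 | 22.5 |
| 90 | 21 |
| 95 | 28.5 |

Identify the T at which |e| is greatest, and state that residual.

T=50: ŷ = -12 + 0.4·50 = 8; e = 6 − 8 = -2
T=55: ŷ = -12 + 0.4·55 = 10; e = 12.5 − 10 = 2.5
T=60: ŷ = -12 + 0.4·60 = 12; e = 11 − 12 = -1
T=65: ŷ = -12 + 0.4·65 = 14; e = 16.5 − 14 = 2.5
T=70: ŷ = -12 + 0.4·70 = 16; e = 14.5 − 16 = -1.5
T=75: ŷ = -12 + 0.4·75 = 18; e = 19 − 18 = 1
T=80: ŷ = -12 + 0.4·80 = 20; e = 18.5 − 20 = -1.5
T=85: ŷ = -12 + 0.4·85 = 22; e = 22.5 − 22 = 0.5
T=90: ŷ = -12 + 0.4·90 = 24; e = 21 − 24 = -3
T=95: ŷ = -12 + 0.4·95 = 26; e = 28.5 − 26 = 2.5
Largest |e| is 3 at T = 90, residual -3.

T = 90, e = -3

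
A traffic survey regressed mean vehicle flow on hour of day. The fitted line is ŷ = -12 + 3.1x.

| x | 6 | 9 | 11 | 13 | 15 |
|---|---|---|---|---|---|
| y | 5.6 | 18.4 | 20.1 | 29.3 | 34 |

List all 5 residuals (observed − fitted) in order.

-1, 2.5, -2, 1, -0.5

x=6: ŷ = -12 + 3.1·6 = 6.6; e = 5.6 − 6.6 = -1
x=9: ŷ = -12 + 3.1·9 = 15.9; e = 18.4 − 15.9 = 2.5
x=11: ŷ = -12 + 3.1·11 = 22.1; e = 20.1 − 22.1 = -2
x=13: ŷ = -12 + 3.1·13 = 28.3; e = 29.3 − 28.3 = 1
x=15: ŷ = -12 + 3.1·15 = 34.5; e = 34 − 34.5 = -0.5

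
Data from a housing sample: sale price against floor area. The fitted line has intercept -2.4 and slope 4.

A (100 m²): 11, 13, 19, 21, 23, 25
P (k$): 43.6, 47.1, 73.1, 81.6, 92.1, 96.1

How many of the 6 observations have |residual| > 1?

A=11: P̂ = -2.4 + 4·11 = 41.6; e = 43.6 − 41.6 = 2
A=13: P̂ = -2.4 + 4·13 = 49.6; e = 47.1 − 49.6 = -2.5
A=19: P̂ = -2.4 + 4·19 = 73.6; e = 73.1 − 73.6 = -0.5
A=21: P̂ = -2.4 + 4·21 = 81.6; e = 81.6 − 81.6 = 0
A=23: P̂ = -2.4 + 4·23 = 89.6; e = 92.1 − 89.6 = 2.5
A=25: P̂ = -2.4 + 4·25 = 97.6; e = 96.1 − 97.6 = -1.5
|e| > 1: A=11 (|e|=2), A=13 (|e|=2.5), A=23 (|e|=2.5), A=25 (|e|=1.5) → 4

4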